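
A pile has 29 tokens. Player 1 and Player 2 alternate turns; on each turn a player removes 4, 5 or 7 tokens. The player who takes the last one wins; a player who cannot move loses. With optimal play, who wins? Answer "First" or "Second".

First

Compute winning (W) and losing (L) positions by backward induction:
i:   0  1  2  3  4  5  6  7  8  9 10 11 12 13 14 15 16 17 18 19 20 21 22 23 24 25 26 27 28 29
     L  L  L  L  W  W  W  W  W  W  W  L  L  L  L  W  W  W  W  W  W  W  L  L  L  L  W  W  W  W
Position 29 is W, so the first player wins.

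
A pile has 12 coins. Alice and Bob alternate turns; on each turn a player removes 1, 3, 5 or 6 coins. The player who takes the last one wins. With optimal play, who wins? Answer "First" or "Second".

First

W/L table (W = player to move can force a win):
i:   0  1  2  3  4  5  6  7  8  9 10 11 12
     L  W  L  W  L  W  W  W  W  W  W  L  W
Position 12 is W, so the first player wins.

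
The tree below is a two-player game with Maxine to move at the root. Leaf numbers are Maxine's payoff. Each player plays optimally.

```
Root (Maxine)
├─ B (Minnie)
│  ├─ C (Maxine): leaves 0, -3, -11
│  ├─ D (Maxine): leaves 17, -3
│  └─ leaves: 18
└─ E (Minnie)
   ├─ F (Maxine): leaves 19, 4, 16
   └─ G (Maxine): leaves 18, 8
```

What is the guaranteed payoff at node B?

C: max(0, -3, -11) = 0
D: max(17, -3) = 17
B: min(0, 17, 18) = 0

0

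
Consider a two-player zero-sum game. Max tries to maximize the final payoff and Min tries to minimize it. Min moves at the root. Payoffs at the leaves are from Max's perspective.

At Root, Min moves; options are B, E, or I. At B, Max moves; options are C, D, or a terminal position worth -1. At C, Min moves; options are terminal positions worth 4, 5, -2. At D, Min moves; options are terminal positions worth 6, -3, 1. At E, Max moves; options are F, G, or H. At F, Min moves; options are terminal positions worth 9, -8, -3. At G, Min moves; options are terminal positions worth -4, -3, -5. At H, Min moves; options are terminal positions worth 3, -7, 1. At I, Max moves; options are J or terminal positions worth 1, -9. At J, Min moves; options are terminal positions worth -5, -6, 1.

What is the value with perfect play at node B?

C: min(4, 5, -2) = -2
D: min(6, -3, 1) = -3
B: max(-2, -3, -1) = -1

-1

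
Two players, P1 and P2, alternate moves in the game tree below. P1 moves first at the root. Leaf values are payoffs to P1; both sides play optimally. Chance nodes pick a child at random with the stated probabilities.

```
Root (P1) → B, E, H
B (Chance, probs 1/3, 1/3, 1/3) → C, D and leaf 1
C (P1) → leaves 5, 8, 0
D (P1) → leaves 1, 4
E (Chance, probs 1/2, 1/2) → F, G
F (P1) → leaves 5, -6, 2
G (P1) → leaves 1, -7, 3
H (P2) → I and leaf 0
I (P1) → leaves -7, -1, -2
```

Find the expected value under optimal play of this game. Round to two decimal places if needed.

4.33

C (P1): max(5, 8, 0) = 8
D (P1): max(1, 4) = 4
B (Chance): 1/3·8 + 1/3·4 + 1/3·1 = 4.33
F (P1): max(5, -6, 2) = 5
G (P1): max(1, -7, 3) = 3
E (Chance): 1/2·5 + 1/2·3 = 4
I (P1): max(-7, -1, -2) = -1
H (P2): min(-1, 0) = -1
Root (P1): max(4.33, 4, -1) = 4.33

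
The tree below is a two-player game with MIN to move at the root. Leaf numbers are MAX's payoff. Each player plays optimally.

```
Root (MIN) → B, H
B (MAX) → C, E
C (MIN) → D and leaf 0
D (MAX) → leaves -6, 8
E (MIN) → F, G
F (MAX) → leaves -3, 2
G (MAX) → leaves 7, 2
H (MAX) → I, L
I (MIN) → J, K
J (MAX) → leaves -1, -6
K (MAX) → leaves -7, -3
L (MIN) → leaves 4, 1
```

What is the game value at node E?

F: max(-3, 2) = 2
G: max(7, 2) = 7
E: min(2, 7) = 2

2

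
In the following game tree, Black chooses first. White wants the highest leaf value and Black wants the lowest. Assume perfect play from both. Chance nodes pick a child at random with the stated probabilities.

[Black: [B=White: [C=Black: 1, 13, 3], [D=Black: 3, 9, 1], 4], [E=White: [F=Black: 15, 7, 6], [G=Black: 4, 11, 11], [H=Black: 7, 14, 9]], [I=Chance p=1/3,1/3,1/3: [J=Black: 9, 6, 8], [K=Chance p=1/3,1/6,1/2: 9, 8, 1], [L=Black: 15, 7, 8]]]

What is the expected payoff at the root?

C (Black): min(1, 13, 3) = 1
D (Black): min(3, 9, 1) = 1
B (White): max(1, 1, 4) = 4
F (Black): min(15, 7, 6) = 6
G (Black): min(4, 11, 11) = 4
H (Black): min(7, 14, 9) = 7
E (White): max(6, 4, 7) = 7
J (Black): min(9, 6, 8) = 6
K (Chance): 1/3·9 + 1/6·8 + 1/2·1 = 4.83
L (Black): min(15, 7, 8) = 7
I (Chance): 1/3·6 + 1/3·4.83 + 1/3·7 = 5.94
Root (Black): min(4, 7, 5.94) = 4

4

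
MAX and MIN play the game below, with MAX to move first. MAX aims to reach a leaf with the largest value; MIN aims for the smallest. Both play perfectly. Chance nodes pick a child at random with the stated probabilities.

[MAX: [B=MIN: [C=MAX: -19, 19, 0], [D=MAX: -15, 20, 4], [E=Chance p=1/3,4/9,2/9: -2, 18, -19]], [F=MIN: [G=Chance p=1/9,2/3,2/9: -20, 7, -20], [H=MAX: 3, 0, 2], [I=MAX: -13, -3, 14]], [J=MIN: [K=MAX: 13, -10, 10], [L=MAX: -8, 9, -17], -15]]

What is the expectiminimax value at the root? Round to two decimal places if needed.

C (MAX): max(-19, 19, 0) = 19
D (MAX): max(-15, 20, 4) = 20
E (Chance): 1/3·-2 + 4/9·18 + 2/9·-19 = 3.11
B (MIN): min(19, 20, 3.11) = 3.11
G (Chance): 1/9·-20 + 2/3·7 + 2/9·-20 = -2
H (MAX): max(3, 0, 2) = 3
I (MAX): max(-13, -3, 14) = 14
F (MIN): min(-2, 3, 14) = -2
K (MAX): max(13, -10, 10) = 13
L (MAX): max(-8, 9, -17) = 9
J (MIN): min(13, 9, -15) = -15
Root (MAX): max(3.11, -2, -15) = 3.11

3.11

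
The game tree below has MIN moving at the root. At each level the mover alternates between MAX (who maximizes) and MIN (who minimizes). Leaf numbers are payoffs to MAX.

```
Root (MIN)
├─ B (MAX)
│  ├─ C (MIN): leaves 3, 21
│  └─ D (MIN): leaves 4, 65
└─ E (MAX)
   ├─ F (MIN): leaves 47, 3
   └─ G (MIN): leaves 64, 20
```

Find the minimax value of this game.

4

C (MIN): min(3, 21) = 3
D (MIN): min(4, 65) = 4
B (MAX): max(3, 4) = 4
F (MIN): min(47, 3) = 3
G (MIN): min(64, 20) = 20
E (MAX): max(3, 20) = 20
Root (MIN): min(4, 20) = 4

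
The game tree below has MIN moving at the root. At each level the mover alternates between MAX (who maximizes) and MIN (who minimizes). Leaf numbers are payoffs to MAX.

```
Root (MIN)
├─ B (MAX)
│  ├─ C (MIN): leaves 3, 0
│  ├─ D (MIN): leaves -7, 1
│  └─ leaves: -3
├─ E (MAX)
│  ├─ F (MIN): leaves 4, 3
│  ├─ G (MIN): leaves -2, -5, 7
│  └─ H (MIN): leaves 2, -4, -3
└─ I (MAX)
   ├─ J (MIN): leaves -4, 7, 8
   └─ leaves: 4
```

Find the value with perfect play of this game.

C (MIN): min(3, 0) = 0
D (MIN): min(-7, 1) = -7
B (MAX): max(0, -7, -3) = 0
F (MIN): min(4, 3) = 3
G (MIN): min(-2, -5, 7) = -5
H (MIN): min(2, -4, -3) = -4
E (MAX): max(3, -5, -4) = 3
J (MIN): min(-4, 7, 8) = -4
I (MAX): max(-4, 4) = 4
Root (MIN): min(0, 3, 4) = 0

0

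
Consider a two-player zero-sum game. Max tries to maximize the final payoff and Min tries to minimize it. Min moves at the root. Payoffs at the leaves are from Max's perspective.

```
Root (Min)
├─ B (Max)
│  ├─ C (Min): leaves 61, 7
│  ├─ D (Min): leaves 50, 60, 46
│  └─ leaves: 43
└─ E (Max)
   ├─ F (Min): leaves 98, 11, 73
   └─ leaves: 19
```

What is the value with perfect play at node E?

19

F: min(98, 11, 73) = 11
E: max(11, 19) = 19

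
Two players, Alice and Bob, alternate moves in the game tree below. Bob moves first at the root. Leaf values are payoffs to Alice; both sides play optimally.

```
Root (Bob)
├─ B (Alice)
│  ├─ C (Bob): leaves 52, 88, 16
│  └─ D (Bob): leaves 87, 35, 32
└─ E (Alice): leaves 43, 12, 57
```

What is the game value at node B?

32

C: min(52, 88, 16) = 16
D: min(87, 35, 32) = 32
B: max(16, 32) = 32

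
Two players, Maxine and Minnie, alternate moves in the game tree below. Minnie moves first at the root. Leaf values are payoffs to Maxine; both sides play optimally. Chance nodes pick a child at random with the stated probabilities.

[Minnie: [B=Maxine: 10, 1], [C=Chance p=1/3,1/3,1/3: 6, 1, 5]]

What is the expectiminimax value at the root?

4

B (Maxine): max(10, 1) = 10
C (Chance): 1/3·6 + 1/3·1 + 1/3·5 = 4
Root (Minnie): min(10, 4) = 4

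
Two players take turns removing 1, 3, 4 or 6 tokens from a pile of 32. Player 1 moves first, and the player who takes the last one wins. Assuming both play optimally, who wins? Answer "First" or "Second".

First

i:   0  1  2  3  4  5  6  7  8  9 10 11 12 13 14 15 16 17 18 19 20 21 22 23 24 25 26 27 28 29 30 31 32
     L  W  L  W  W  W  W  L  W  L  W  W  W  W  L  W  L  W  W  W  W  L  W  L  W  W  W  W  L  W  L  W  W
Position 32 is W, so the first player wins.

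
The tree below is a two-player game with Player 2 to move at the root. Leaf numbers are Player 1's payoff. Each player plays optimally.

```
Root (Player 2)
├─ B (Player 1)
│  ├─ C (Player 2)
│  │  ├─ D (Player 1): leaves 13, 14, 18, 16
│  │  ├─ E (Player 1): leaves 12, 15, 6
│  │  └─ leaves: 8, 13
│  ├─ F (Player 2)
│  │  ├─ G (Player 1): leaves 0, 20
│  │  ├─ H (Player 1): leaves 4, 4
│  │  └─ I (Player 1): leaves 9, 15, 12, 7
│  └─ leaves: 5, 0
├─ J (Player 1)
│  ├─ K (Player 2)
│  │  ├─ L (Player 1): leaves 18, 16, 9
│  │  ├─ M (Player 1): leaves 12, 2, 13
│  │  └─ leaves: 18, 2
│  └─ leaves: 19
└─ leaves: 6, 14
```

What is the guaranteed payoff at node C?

D: max(13, 14, 18, 16) = 18
E: max(12, 15, 6) = 15
C: min(18, 15, 8, 13) = 8

8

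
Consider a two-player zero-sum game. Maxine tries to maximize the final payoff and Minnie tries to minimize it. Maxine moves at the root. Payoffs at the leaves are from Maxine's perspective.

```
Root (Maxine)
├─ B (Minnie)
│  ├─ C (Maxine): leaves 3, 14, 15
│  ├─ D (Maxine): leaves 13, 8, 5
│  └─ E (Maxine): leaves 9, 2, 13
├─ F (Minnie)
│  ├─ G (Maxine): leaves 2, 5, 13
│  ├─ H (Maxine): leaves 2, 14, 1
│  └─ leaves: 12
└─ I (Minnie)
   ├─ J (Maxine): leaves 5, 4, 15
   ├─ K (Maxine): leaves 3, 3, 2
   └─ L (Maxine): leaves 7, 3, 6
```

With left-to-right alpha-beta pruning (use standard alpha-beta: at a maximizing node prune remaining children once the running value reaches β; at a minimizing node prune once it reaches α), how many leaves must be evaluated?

C [α=-∞,β=+∞]: v=15
D [α=-∞,β=15]: v=13
E [α=-∞,β=13]: v=13
B [α=-∞,β=+∞]: v=13
G [α=13,β=+∞]: v=13
F [α=13,β=+∞]: v=13 after child 1 ≤ α → α-cutoff, skip 2
J [α=13,β=+∞]: v=15
K [α=13,β=15]: v=3
I [α=13,β=+∞]: v=3 after child 2 ≤ α → α-cutoff, skip 1
Root [α=-∞,β=+∞]: v=13
Leaves evaluated: 18 of 25.

18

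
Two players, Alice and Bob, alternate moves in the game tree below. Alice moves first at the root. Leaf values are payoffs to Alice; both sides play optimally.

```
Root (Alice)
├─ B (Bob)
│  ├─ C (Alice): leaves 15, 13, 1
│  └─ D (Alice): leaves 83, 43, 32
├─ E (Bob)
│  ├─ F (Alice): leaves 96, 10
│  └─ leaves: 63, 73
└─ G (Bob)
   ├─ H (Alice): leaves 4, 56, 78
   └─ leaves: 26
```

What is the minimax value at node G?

26

H: max(4, 56, 78) = 78
G: min(78, 26) = 26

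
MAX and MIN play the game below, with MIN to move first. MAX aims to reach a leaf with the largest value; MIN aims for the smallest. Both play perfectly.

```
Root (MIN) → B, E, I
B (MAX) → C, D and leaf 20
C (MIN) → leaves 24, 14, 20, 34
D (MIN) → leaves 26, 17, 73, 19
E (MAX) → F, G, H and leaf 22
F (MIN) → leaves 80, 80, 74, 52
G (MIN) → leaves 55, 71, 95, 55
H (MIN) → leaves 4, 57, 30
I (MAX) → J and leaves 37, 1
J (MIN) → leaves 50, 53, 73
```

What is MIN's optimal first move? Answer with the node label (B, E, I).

B

C (MIN): min(24, 14, 20, 34) = 14
D (MIN): min(26, 17, 73, 19) = 17
B (MAX): max(14, 17, 20) = 20
F (MIN): min(80, 80, 74, 52) = 52
G (MIN): min(55, 71, 95, 55) = 55
H (MIN): min(4, 57, 30) = 4
E (MAX): max(52, 55, 4, 22) = 55
J (MIN): min(50, 53, 73) = 50
I (MAX): max(50, 37, 1) = 50
Root (MIN): min(20, 55, 50) = 20
MIN picks the child with the lowest value: B (value 20).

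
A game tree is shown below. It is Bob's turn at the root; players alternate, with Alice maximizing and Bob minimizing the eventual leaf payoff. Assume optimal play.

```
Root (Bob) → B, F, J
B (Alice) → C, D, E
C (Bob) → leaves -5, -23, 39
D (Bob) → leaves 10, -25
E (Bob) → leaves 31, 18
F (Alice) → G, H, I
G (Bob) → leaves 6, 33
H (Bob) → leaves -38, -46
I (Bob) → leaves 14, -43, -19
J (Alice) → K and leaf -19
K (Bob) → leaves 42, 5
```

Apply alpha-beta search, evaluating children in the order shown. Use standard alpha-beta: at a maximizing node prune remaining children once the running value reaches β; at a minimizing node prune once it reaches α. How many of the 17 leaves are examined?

C [α=-∞,β=+∞]: v=-23
D [α=-23,β=+∞]: v=-25
E [α=-23,β=+∞]: v=18
B [α=-∞,β=+∞]: v=18
G [α=-∞,β=18]: v=6
H [α=6,β=18]: v=-38 after child 1 ≤ α → α-cutoff, skip 1
I [α=6,β=18]: v=-43 after child 2 ≤ α → α-cutoff, skip 1
F [α=-∞,β=18]: v=6
K [α=-∞,β=6]: v=5
J [α=-∞,β=6]: v=5
Root [α=-∞,β=+∞]: v=5
Leaves evaluated: 15 of 17.

15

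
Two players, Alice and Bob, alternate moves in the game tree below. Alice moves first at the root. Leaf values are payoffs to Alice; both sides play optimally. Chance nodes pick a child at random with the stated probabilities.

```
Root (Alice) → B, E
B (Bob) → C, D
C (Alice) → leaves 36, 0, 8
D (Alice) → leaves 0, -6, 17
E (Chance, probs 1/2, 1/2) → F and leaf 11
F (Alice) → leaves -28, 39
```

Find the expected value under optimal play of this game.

25

C (Alice): max(36, 0, 8) = 36
D (Alice): max(0, -6, 17) = 17
B (Bob): min(36, 17) = 17
F (Alice): max(-28, 39) = 39
E (Chance): 1/2·39 + 1/2·11 = 25
Root (Alice): max(17, 25) = 25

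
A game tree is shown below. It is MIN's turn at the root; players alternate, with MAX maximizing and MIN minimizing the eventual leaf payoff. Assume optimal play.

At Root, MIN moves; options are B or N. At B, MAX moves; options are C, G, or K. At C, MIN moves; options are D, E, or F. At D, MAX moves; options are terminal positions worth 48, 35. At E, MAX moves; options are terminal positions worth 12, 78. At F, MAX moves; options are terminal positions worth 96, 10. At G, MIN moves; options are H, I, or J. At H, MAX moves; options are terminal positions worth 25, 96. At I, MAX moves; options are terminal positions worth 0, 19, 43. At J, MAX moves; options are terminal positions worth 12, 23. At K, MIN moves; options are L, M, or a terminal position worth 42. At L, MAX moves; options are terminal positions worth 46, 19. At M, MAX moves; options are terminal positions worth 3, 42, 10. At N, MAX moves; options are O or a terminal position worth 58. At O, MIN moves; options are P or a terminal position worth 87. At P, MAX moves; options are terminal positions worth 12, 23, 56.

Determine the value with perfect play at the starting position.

48

D (MAX): max(48, 35) = 48
E (MAX): max(12, 78) = 78
F (MAX): max(96, 10) = 96
C (MIN): min(48, 78, 96) = 48
H (MAX): max(25, 96) = 96
I (MAX): max(0, 19, 43) = 43
J (MAX): max(12, 23) = 23
G (MIN): min(96, 43, 23) = 23
L (MAX): max(46, 19) = 46
M (MAX): max(3, 42, 10) = 42
K (MIN): min(46, 42, 42) = 42
B (MAX): max(48, 23, 42) = 48
P (MAX): max(12, 23, 56) = 56
O (MIN): min(56, 87) = 56
N (MAX): max(56, 58) = 58
Root (MIN): min(48, 58) = 48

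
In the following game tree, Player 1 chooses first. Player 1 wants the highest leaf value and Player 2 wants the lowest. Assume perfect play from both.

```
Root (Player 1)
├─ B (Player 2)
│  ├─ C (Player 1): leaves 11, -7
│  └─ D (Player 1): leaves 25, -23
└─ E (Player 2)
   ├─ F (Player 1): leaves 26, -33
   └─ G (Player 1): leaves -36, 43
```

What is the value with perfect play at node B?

C: max(11, -7) = 11
D: max(25, -23) = 25
B: min(11, 25) = 11

11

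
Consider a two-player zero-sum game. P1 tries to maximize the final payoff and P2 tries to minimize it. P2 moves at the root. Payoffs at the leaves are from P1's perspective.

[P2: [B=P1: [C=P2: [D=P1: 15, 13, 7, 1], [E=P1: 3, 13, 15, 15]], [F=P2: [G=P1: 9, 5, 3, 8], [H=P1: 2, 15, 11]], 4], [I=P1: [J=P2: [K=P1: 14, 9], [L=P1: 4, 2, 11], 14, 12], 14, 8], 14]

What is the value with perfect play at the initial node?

D (P1): max(15, 13, 7, 1) = 15
E (P1): max(3, 13, 15, 15) = 15
C (P2): min(15, 15) = 15
G (P1): max(9, 5, 3, 8) = 9
H (P1): max(2, 15, 11) = 15
F (P2): min(9, 15) = 9
B (P1): max(15, 9, 4) = 15
K (P1): max(14, 9) = 14
L (P1): max(4, 2, 11) = 11
J (P2): min(14, 11, 14, 12) = 11
I (P1): max(11, 14, 8) = 14
Root (P2): min(15, 14, 14) = 14

14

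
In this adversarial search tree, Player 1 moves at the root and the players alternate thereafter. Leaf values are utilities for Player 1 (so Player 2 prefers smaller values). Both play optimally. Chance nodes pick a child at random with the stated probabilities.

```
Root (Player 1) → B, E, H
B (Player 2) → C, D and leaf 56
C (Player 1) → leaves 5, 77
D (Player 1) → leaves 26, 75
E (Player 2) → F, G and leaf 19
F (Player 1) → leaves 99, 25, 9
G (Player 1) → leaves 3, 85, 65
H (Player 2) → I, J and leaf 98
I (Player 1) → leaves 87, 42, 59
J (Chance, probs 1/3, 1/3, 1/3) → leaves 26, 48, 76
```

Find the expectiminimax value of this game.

C (Player 1): max(5, 77) = 77
D (Player 1): max(26, 75) = 75
B (Player 2): min(77, 75, 56) = 56
F (Player 1): max(99, 25, 9) = 99
G (Player 1): max(3, 85, 65) = 85
E (Player 2): min(99, 85, 19) = 19
I (Player 1): max(87, 42, 59) = 87
J (Chance): 1/3·26 + 1/3·48 + 1/3·76 = 50
H (Player 2): min(87, 50, 98) = 50
Root (Player 1): max(56, 19, 50) = 56

56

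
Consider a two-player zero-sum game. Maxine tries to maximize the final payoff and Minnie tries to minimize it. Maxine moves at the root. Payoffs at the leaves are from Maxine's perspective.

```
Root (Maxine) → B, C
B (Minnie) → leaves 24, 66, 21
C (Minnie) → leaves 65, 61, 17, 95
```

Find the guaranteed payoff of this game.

21

B (Minnie): min(24, 66, 21) = 21
C (Minnie): min(65, 61, 17, 95) = 17
Root (Maxine): max(21, 17) = 21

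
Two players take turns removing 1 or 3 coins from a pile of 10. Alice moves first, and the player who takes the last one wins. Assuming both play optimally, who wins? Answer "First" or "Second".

Second

Mark each pile size as W (mover wins) or L (mover loses):
i:   0  1  2  3  4  5  6  7  8  9 10
     L  W  L  W  L  W  L  W  L  W  L
Position 10 is L, so the second player wins.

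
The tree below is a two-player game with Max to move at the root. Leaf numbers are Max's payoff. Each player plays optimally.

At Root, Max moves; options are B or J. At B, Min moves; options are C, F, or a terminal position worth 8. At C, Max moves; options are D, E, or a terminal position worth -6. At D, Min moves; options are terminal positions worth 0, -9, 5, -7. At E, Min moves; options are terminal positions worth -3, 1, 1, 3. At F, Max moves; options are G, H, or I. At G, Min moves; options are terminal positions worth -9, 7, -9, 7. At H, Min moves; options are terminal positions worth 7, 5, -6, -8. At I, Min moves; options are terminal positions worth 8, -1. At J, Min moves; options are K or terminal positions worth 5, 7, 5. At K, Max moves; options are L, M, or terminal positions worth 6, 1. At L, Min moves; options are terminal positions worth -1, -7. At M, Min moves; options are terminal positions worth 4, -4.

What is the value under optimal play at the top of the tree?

5

D (Min): min(0, -9, 5, -7) = -9
E (Min): min(-3, 1, 1, 3) = -3
C (Max): max(-9, -3, -6) = -3
G (Min): min(-9, 7, -9, 7) = -9
H (Min): min(7, 5, -6, -8) = -8
I (Min): min(8, -1) = -1
F (Max): max(-9, -8, -1) = -1
B (Min): min(-3, -1, 8) = -3
L (Min): min(-1, -7) = -7
M (Min): min(4, -4) = -4
K (Max): max(-7, -4, 6, 1) = 6
J (Min): min(6, 5, 7, 5) = 5
Root (Max): max(-3, 5) = 5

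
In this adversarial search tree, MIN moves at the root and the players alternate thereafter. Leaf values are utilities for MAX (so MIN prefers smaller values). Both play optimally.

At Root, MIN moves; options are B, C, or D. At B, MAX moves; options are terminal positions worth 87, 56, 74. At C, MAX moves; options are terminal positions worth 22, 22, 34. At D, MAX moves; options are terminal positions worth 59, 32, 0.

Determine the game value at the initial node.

B (MAX): max(87, 56, 74) = 87
C (MAX): max(22, 22, 34) = 34
D (MAX): max(59, 32, 0) = 59
Root (MIN): min(87, 34, 59) = 34

34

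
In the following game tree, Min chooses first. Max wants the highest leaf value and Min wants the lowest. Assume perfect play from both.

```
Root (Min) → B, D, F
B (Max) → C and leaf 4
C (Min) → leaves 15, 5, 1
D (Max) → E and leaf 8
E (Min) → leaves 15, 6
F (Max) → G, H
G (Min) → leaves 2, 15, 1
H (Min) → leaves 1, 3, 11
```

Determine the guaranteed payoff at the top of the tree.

1

C (Min): min(15, 5, 1) = 1
B (Max): max(1, 4) = 4
E (Min): min(15, 6) = 6
D (Max): max(6, 8) = 8
G (Min): min(2, 15, 1) = 1
H (Min): min(1, 3, 11) = 1
F (Max): max(1, 1) = 1
Root (Min): min(4, 8, 1) = 1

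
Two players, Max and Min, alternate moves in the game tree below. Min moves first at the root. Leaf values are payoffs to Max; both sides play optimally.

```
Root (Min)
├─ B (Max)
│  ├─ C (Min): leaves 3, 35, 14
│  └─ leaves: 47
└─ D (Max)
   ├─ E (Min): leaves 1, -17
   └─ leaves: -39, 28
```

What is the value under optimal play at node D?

28

E: min(1, -17) = -17
D: max(-17, -39, 28) = 28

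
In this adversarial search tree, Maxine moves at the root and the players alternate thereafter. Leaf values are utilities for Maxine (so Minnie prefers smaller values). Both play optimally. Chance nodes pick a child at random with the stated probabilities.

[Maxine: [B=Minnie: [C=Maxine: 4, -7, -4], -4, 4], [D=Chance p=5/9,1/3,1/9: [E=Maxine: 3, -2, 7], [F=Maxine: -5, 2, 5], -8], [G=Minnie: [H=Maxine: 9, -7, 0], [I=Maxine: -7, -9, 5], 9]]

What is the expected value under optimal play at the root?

C (Maxine): max(4, -7, -4) = 4
B (Minnie): min(4, -4, 4) = -4
E (Maxine): max(3, -2, 7) = 7
F (Maxine): max(-5, 2, 5) = 5
D (Chance): 5/9·7 + 1/3·5 + 1/9·-8 = 4.67
H (Maxine): max(9, -7, 0) = 9
I (Maxine): max(-7, -9, 5) = 5
G (Minnie): min(9, 5, 9) = 5
Root (Maxine): max(-4, 4.67, 5) = 5

5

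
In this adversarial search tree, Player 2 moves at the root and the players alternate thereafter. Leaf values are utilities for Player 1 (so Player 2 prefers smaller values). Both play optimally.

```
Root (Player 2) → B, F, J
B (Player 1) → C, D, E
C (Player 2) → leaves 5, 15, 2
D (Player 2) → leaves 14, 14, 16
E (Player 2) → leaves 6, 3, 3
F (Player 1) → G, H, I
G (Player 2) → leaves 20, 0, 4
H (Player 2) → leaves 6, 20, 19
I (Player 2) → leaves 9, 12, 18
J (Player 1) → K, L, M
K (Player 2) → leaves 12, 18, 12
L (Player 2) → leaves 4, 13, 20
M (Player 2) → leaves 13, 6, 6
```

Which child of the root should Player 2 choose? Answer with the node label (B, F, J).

F

C (Player 2): min(5, 15, 2) = 2
D (Player 2): min(14, 14, 16) = 14
E (Player 2): min(6, 3, 3) = 3
B (Player 1): max(2, 14, 3) = 14
G (Player 2): min(20, 0, 4) = 0
H (Player 2): min(6, 20, 19) = 6
I (Player 2): min(9, 12, 18) = 9
F (Player 1): max(0, 6, 9) = 9
K (Player 2): min(12, 18, 12) = 12
L (Player 2): min(4, 13, 20) = 4
M (Player 2): min(13, 6, 6) = 6
J (Player 1): max(12, 4, 6) = 12
Root (Player 2): min(14, 9, 12) = 9
Player 2 picks the child with the lowest value: F (value 9).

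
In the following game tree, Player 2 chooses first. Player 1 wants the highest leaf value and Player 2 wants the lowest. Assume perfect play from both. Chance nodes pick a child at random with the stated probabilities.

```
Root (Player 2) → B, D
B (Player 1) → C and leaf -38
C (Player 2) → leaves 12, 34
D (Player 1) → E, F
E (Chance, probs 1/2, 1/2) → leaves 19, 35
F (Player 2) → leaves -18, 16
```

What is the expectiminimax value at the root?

12

C (Player 2): min(12, 34) = 12
B (Player 1): max(12, -38) = 12
E (Chance): 1/2·19 + 1/2·35 = 27
F (Player 2): min(-18, 16) = -18
D (Player 1): max(27, -18) = 27
Root (Player 2): min(12, 27) = 12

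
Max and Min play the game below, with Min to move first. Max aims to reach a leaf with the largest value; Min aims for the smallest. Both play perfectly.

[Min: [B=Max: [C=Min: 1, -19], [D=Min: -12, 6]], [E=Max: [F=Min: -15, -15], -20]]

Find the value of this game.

-15

C (Min): min(1, -19) = -19
D (Min): min(-12, 6) = -12
B (Max): max(-19, -12) = -12
F (Min): min(-15, -15) = -15
E (Max): max(-15, -20) = -15
Root (Min): min(-12, -15) = -15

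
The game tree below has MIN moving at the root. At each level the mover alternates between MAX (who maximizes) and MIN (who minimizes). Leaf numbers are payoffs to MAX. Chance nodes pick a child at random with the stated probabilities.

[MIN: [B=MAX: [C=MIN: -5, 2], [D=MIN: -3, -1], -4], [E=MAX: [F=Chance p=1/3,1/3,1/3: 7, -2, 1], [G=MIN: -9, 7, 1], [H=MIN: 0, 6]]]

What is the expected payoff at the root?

-3

C (MIN): min(-5, 2) = -5
D (MIN): min(-3, -1) = -3
B (MAX): max(-5, -3, -4) = -3
F (Chance): 1/3·7 + 1/3·-2 + 1/3·1 = 2
G (MIN): min(-9, 7, 1) = -9
H (MIN): min(0, 6) = 0
E (MAX): max(2, -9, 0) = 2
Root (MIN): min(-3, 2) = -3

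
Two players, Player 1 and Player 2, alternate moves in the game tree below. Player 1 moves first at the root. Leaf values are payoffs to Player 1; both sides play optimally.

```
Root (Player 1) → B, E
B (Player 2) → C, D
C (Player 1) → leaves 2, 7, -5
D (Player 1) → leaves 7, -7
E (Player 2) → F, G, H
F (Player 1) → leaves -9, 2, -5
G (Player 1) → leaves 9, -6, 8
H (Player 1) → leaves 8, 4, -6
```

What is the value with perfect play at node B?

C: max(2, 7, -5) = 7
D: max(7, -7) = 7
B: min(7, 7) = 7

7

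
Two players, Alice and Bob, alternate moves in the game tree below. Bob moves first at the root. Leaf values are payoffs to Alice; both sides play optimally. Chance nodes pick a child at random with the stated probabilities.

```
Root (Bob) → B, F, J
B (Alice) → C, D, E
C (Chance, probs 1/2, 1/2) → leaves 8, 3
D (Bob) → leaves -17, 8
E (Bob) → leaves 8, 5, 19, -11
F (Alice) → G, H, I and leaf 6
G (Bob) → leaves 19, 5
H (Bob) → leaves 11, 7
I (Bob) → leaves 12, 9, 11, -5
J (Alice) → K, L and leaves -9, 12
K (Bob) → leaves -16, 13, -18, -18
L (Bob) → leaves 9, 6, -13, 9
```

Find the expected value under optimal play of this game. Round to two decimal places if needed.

5.5

C (Chance): 1/2·8 + 1/2·3 = 5.5
D (Bob): min(-17, 8) = -17
E (Bob): min(8, 5, 19, -11) = -11
B (Alice): max(5.5, -17, -11) = 5.5
G (Bob): min(19, 5) = 5
H (Bob): min(11, 7) = 7
I (Bob): min(12, 9, 11, -5) = -5
F (Alice): max(5, 7, -5, 6) = 7
K (Bob): min(-16, 13, -18, -18) = -18
L (Bob): min(9, 6, -13, 9) = -13
J (Alice): max(-18, -13, -9, 12) = 12
Root (Bob): min(5.5, 7, 12) = 5.5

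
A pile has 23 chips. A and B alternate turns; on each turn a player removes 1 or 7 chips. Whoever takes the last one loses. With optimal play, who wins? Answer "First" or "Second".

Second

Positions where the player to move wins (W) vs loses (L):
i:   0  1  2  3  4  5  6  7  8  9 10 11 12 13 14 15 16 17 18 19 20 21 22 23
     W  L  W  L  W  L  W  L  W  L  W  L  W  L  W  L  W  L  W  L  W  L  W  L
Position 23 is L, so the second player wins.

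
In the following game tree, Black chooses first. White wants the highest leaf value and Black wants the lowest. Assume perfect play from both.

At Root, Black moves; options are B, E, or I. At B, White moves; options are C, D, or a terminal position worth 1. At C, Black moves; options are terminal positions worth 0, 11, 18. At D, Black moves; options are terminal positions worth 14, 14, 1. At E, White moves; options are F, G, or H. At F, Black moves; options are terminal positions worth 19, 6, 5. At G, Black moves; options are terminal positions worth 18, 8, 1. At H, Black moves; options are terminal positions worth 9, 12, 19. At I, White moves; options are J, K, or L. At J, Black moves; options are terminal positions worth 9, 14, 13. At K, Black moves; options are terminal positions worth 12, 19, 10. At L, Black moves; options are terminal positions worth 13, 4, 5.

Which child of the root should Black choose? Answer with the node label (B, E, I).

B

C (Black): min(0, 11, 18) = 0
D (Black): min(14, 14, 1) = 1
B (White): max(0, 1, 1) = 1
F (Black): min(19, 6, 5) = 5
G (Black): min(18, 8, 1) = 1
H (Black): min(9, 12, 19) = 9
E (White): max(5, 1, 9) = 9
J (Black): min(9, 14, 13) = 9
K (Black): min(12, 19, 10) = 10
L (Black): min(13, 4, 5) = 4
I (White): max(9, 10, 4) = 10
Root (Black): min(1, 9, 10) = 1
Black picks the child with the lowest value: B (value 1).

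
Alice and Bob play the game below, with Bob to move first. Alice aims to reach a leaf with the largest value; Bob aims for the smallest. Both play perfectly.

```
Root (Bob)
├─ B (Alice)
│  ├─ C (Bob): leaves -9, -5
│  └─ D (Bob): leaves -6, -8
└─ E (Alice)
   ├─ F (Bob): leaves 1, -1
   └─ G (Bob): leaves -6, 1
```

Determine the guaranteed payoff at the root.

C (Bob): min(-9, -5) = -9
D (Bob): min(-6, -8) = -8
B (Alice): max(-9, -8) = -8
F (Bob): min(1, -1) = -1
G (Bob): min(-6, 1) = -6
E (Alice): max(-1, -6) = -1
Root (Bob): min(-8, -1) = -8

-8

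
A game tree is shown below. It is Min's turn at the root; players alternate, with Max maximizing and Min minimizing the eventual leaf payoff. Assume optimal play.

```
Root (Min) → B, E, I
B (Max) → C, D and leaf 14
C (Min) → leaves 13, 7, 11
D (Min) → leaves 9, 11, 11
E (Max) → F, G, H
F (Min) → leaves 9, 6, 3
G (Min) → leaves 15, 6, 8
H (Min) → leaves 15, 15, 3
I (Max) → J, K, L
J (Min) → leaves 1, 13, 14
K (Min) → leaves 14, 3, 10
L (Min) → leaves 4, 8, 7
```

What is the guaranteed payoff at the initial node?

C (Min): min(13, 7, 11) = 7
D (Min): min(9, 11, 11) = 9
B (Max): max(7, 9, 14) = 14
F (Min): min(9, 6, 3) = 3
G (Min): min(15, 6, 8) = 6
H (Min): min(15, 15, 3) = 3
E (Max): max(3, 6, 3) = 6
J (Min): min(1, 13, 14) = 1
K (Min): min(14, 3, 10) = 3
L (Min): min(4, 8, 7) = 4
I (Max): max(1, 3, 4) = 4
Root (Min): min(14, 6, 4) = 4

4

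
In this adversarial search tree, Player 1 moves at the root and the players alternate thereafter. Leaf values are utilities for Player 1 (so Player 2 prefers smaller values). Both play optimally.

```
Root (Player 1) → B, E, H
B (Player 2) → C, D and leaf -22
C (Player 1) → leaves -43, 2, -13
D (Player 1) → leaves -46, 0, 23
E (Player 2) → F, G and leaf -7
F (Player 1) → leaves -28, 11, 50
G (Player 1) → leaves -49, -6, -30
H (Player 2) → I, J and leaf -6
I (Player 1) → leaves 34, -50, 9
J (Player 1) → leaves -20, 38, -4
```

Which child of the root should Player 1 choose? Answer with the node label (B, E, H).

H

C (Player 1): max(-43, 2, -13) = 2
D (Player 1): max(-46, 0, 23) = 23
B (Player 2): min(2, 23, -22) = -22
F (Player 1): max(-28, 11, 50) = 50
G (Player 1): max(-49, -6, -30) = -6
E (Player 2): min(50, -6, -7) = -7
I (Player 1): max(34, -50, 9) = 34
J (Player 1): max(-20, 38, -4) = 38
H (Player 2): min(34, 38, -6) = -6
Root (Player 1): max(-22, -7, -6) = -6
Player 1 picks the child with the highest value: H (value -6).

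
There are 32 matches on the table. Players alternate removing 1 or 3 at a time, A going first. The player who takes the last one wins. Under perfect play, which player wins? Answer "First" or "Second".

Positions where the player to move wins (W) vs loses (L):
i:   0  1  2  3  4  5  6  7  8  9 10 11 12 13 14 15 16 17 18 19 20 21 22 23 24 25 26 27 28 29 30 31 32
     L  W  L  W  L  W  L  W  L  W  L  W  L  W  L  W  L  W  L  W  L  W  L  W  L  W  L  W  L  W  L  W  L
Position 32 is L, so the second player wins.

Second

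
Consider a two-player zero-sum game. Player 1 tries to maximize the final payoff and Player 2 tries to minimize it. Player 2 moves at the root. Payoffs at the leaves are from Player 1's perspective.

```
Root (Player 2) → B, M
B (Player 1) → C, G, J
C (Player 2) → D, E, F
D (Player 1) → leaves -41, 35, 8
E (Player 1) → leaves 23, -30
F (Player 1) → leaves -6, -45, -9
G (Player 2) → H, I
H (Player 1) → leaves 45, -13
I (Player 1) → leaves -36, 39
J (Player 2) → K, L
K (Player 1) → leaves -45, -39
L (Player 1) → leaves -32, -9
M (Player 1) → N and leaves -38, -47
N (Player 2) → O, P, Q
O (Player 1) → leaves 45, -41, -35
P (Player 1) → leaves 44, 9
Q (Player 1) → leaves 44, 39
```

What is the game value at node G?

39

H: max(45, -13) = 45
I: max(-36, 39) = 39
G: min(45, 39) = 39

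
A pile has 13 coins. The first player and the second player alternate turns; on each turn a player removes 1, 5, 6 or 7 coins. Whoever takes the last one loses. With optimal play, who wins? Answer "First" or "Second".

Second

i:   0  1  2  3  4  5  6  7  8  9 10 11 12 13
     W  L  W  L  W  L  W  W  W  W  W  W  W  L
Position 13 is L, so the second player wins.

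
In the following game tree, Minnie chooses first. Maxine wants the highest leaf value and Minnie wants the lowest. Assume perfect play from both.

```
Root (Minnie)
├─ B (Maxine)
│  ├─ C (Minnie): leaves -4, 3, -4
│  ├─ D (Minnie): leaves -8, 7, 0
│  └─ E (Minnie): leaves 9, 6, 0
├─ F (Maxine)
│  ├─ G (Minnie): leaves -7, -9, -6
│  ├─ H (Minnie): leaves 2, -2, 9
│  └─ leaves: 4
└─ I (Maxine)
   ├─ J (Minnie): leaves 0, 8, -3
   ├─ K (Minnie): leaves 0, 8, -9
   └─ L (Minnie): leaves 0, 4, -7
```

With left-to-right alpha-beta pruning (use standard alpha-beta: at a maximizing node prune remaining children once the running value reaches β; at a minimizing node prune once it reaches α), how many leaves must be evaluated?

23

C [α=-∞,β=+∞]: v=-4
D [α=-4,β=+∞]: v=-8 after child 1 ≤ α → α-cutoff, skip 2
E [α=-4,β=+∞]: v=0
B [α=-∞,β=+∞]: v=0
G [α=-∞,β=0]: v=-9
H [α=-9,β=0]: v=-2
F [α=-∞,β=0]: v=4
J [α=-∞,β=0]: v=-3
K [α=-3,β=0]: v=-9
L [α=-3,β=0]: v=-7
I [α=-∞,β=0]: v=-3
Root [α=-∞,β=+∞]: v=-3
Leaves evaluated: 23 of 25.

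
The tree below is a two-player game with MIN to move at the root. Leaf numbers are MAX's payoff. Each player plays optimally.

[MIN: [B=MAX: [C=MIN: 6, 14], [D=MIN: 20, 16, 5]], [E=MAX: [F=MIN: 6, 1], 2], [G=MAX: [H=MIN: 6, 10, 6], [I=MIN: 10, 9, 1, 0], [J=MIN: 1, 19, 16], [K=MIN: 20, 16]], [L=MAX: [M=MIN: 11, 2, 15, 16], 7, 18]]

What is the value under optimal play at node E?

2

F: min(6, 1) = 1
E: max(1, 2) = 2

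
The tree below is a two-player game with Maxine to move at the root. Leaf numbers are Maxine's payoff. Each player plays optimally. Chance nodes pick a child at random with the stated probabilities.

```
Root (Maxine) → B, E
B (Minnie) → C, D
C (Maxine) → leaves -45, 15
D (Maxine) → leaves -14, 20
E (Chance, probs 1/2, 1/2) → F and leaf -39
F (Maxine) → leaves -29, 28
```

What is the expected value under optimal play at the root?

C (Maxine): max(-45, 15) = 15
D (Maxine): max(-14, 20) = 20
B (Minnie): min(15, 20) = 15
F (Maxine): max(-29, 28) = 28
E (Chance): 1/2·28 + 1/2·-39 = -5.5
Root (Maxine): max(15, -5.5) = 15

15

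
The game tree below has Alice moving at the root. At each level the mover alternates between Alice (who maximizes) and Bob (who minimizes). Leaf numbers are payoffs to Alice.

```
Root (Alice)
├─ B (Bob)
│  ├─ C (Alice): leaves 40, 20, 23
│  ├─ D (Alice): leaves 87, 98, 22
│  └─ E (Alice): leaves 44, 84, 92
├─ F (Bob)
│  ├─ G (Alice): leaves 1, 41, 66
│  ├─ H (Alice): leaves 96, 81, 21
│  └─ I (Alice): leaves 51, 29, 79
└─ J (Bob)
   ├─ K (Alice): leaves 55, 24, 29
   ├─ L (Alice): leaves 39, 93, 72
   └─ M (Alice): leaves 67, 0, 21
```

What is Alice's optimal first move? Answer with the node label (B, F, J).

F

C (Alice): max(40, 20, 23) = 40
D (Alice): max(87, 98, 22) = 98
E (Alice): max(44, 84, 92) = 92
B (Bob): min(40, 98, 92) = 40
G (Alice): max(1, 41, 66) = 66
H (Alice): max(96, 81, 21) = 96
I (Alice): max(51, 29, 79) = 79
F (Bob): min(66, 96, 79) = 66
K (Alice): max(55, 24, 29) = 55
L (Alice): max(39, 93, 72) = 93
M (Alice): max(67, 0, 21) = 67
J (Bob): min(55, 93, 67) = 55
Root (Alice): max(40, 66, 55) = 66
Alice picks the child with the highest value: F (value 66).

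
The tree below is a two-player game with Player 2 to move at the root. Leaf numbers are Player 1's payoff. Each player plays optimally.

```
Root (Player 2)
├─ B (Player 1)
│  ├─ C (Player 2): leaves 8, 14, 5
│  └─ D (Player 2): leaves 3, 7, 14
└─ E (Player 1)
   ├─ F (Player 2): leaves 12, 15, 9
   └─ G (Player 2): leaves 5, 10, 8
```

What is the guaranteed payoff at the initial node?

5

C (Player 2): min(8, 14, 5) = 5
D (Player 2): min(3, 7, 14) = 3
B (Player 1): max(5, 3) = 5
F (Player 2): min(12, 15, 9) = 9
G (Player 2): min(5, 10, 8) = 5
E (Player 1): max(9, 5) = 9
Root (Player 2): min(5, 9) = 5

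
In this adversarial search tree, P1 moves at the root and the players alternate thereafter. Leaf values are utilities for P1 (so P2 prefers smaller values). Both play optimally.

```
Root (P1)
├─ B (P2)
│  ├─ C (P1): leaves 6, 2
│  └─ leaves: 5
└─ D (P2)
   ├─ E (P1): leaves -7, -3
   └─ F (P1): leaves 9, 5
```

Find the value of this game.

C (P1): max(6, 2) = 6
B (P2): min(6, 5) = 5
E (P1): max(-7, -3) = -3
F (P1): max(9, 5) = 9
D (P2): min(-3, 9) = -3
Root (P1): max(5, -3) = 5

5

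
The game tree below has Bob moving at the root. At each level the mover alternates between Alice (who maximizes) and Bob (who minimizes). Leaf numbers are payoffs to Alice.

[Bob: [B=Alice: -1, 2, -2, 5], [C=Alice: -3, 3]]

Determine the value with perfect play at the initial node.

3

B (Alice): max(-1, 2, -2, 5) = 5
C (Alice): max(-3, 3) = 3
Root (Bob): min(5, 3) = 3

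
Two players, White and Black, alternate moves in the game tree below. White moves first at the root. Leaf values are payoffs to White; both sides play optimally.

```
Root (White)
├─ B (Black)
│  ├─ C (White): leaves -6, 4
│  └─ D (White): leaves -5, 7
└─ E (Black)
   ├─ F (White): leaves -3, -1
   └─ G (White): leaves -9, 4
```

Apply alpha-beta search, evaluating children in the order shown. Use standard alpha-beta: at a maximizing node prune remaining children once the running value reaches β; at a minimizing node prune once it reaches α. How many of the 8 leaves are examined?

6

C [α=-∞,β=+∞]: v=4
D [α=-∞,β=4]: v=7
B [α=-∞,β=+∞]: v=4
F [α=4,β=+∞]: v=-1
E [α=4,β=+∞]: v=-1 after child 1 ≤ α → α-cutoff, skip 1
Root [α=-∞,β=+∞]: v=4
Leaves evaluated: 6 of 8.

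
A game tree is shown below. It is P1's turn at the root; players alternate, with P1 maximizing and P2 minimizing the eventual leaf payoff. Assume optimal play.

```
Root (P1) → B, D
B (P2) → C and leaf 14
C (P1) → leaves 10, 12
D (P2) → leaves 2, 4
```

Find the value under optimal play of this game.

12

C (P1): max(10, 12) = 12
B (P2): min(12, 14) = 12
D (P2): min(2, 4) = 2
Root (P1): max(12, 2) = 12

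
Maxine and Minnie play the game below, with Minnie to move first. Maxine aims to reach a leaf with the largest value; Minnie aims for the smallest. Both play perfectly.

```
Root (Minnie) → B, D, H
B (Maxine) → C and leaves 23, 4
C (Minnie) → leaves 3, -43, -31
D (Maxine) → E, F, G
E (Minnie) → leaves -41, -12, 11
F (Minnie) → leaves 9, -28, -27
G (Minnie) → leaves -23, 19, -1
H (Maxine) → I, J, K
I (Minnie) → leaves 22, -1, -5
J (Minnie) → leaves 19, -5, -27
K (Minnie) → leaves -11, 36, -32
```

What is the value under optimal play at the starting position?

-23

C (Minnie): min(3, -43, -31) = -43
B (Maxine): max(-43, 23, 4) = 23
E (Minnie): min(-41, -12, 11) = -41
F (Minnie): min(9, -28, -27) = -28
G (Minnie): min(-23, 19, -1) = -23
D (Maxine): max(-41, -28, -23) = -23
I (Minnie): min(22, -1, -5) = -5
J (Minnie): min(19, -5, -27) = -27
K (Minnie): min(-11, 36, -32) = -32
H (Maxine): max(-5, -27, -32) = -5
Root (Minnie): min(23, -23, -5) = -23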